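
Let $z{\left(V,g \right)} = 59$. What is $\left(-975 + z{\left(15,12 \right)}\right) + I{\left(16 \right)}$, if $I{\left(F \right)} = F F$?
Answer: $-660$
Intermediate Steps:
$I{\left(F \right)} = F^{2}$
$\left(-975 + z{\left(15,12 \right)}\right) + I{\left(16 \right)} = \left(-975 + 59\right) + 16^{2} = -916 + 256 = -660$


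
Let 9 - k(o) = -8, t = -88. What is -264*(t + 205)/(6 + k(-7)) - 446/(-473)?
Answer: -14599766/10879 ≈ -1342.0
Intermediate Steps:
k(o) = 17 (k(o) = 9 - 1*(-8) = 9 + 8 = 17)
-264*(t + 205)/(6 + k(-7)) - 446/(-473) = -264*(-88 + 205)/(6 + 17) - 446/(-473) = -264/(23/117) - 446*(-1/473) = -264/(23*(1/117)) + 446/473 = -264/23/117 + 446/473 = -264*117/23 + 446/473 = -30888/23 + 446/473 = -14599766/10879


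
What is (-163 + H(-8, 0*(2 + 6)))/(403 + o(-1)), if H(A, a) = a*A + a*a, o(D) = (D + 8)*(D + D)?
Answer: -163/389 ≈ -0.41902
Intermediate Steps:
o(D) = 2*D*(8 + D) (o(D) = (8 + D)*(2*D) = 2*D*(8 + D))
H(A, a) = a² + A*a (H(A, a) = A*a + a² = a² + A*a)
(-163 + H(-8, 0*(2 + 6)))/(403 + o(-1)) = (-163 + (0*(2 + 6))*(-8 + 0*(2 + 6)))/(403 + 2*(-1)*(8 - 1)) = (-163 + (0*8)*(-8 + 0*8))/(403 + 2*(-1)*7) = (-163 + 0*(-8 + 0))/(403 - 14) = (-163 + 0*(-8))/389 = (-163 + 0)*(1/389) = -163*1/389 = -163/389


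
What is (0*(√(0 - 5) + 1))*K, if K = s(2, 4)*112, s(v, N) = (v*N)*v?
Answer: 0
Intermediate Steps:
s(v, N) = N*v² (s(v, N) = (N*v)*v = N*v²)
K = 1792 (K = (4*2²)*112 = (4*4)*112 = 16*112 = 1792)
(0*(√(0 - 5) + 1))*K = (0*(√(0 - 5) + 1))*1792 = (0*(√(-5) + 1))*1792 = (0*(I*√5 + 1))*1792 = (0*(1 + I*√5))*1792 = 0*1792 = 0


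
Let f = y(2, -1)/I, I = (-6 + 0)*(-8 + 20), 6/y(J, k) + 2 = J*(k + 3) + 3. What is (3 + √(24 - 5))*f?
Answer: -1/20 - √19/60 ≈ -0.12265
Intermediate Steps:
y(J, k) = 6/(1 + J*(3 + k)) (y(J, k) = 6/(-2 + (J*(k + 3) + 3)) = 6/(-2 + (J*(3 + k) + 3)) = 6/(-2 + (3 + J*(3 + k))) = 6/(1 + J*(3 + k)))
I = -72 (I = -6*12 = -72)
f = -1/60 (f = (6/(1 + 3*2 + 2*(-1)))/(-72) = (6/(1 + 6 - 2))*(-1/72) = (6/5)*(-1/72) = -1/60 ≈ -0.016667)
(3 + √(24 - 5))*f = (3 + √(24 - 5))*(-1/60) = (3 + √19)*(-1/60) = -1/20 - √19/60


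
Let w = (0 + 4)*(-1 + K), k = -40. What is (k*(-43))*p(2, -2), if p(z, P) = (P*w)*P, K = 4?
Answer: 82560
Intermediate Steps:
w = 12 (w = (0 + 4)*(-1 + 4) = 4*3 = 12)
p(z, P) = 12*P² (p(z, P) = (P*12)*P = (12*P)*P = 12*P²)
(k*(-43))*p(2, -2) = (-40*(-43))*(12*(-2)²) = 1720*(12*4) = 1720*48 = 82560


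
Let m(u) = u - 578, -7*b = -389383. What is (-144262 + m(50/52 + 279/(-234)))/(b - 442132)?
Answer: 4393487/11724011 ≈ 0.37474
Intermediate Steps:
b = 389383/7 (b = -⅐*(-389383) = 389383/7 ≈ 55626.)
m(u) = -578 + u
(-144262 + m(50/52 + 279/(-234)))/(b - 442132) = (-144262 + (-578 + (50/52 + 279/(-234))))/(389383/7 - 442132) = (-144262 + (-578 + (50*(1/52) + 279*(-1/234))))/(-2705541/7) = (-144262 + (-578 + (25/26 - 31/26)))*(-7/2705541) = (-144262 + (-578 - 3/13))*(-7/2705541) = (-144262 - 7517/13)*(-7/2705541) = -1882923/13*(-7/2705541) = 4393487/11724011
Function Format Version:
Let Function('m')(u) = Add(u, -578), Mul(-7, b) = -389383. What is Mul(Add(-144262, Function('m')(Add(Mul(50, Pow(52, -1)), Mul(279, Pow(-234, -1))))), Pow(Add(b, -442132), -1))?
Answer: Rational(4393487, 11724011) ≈ 0.37474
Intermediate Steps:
b = Rational(389383, 7) (b = Mul(Rational(-1, 7), -389383) = Rational(389383, 7) ≈ 55626.)
Function('m')(u) = Add(-578, u)
Mul(Add(-144262, Function('m')(Add(Mul(50, Pow(52, -1)), Mul(279, Pow(-234, -1))))), Pow(Add(b, -442132), -1)) = Mul(Add(-144262, Add(-578, Add(Mul(50, Pow(52, -1)), Mul(279, Pow(-234, -1))))), Pow(Add(Rational(389383, 7), -442132), -1)) = Mul(Add(-144262, Add(-578, Add(Mul(50, Rational(1, 52)), Mul(279, Rational(-1, 234))))), Pow(Rational(-2705541, 7), -1)) = Mul(Add(-144262, Add(-578, Add(Rational(25, 26), Rational(-31, 26)))), Rational(-7, 2705541)) = Mul(Add(-144262, Add(-578, Rational(-3, 13))), Rational(-7, 2705541)) = Mul(Add(-144262, Rational(-7517, 13)), Rational(-7, 2705541)) = Mul(Rational(-1882923, 13), Rational(-7, 2705541)) = Rational(4393487, 11724011)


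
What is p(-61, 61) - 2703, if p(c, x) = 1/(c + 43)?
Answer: -48655/18 ≈ -2703.1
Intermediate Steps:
p(c, x) = 1/(43 + c)
p(-61, 61) - 2703 = 1/(43 - 61) - 2703 = 1/(-18) - 2703 = -1/18 - 2703 = -48655/18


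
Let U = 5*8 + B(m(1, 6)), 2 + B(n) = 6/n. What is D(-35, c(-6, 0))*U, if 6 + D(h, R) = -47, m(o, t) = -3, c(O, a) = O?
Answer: -1908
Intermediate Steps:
B(n) = -2 + 6/n
D(h, R) = -53 (D(h, R) = -6 - 47 = -53)
U = 36 (U = 5*8 + (-2 + 6/(-3)) = 40 + (-2 + 6*(-1/3)) = 40 + (-2 - 2) = 40 - 4 = 36)
D(-35, c(-6, 0))*U = -53*36 = -1908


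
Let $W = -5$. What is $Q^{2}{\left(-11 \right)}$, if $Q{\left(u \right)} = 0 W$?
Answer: $0$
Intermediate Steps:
$Q{\left(u \right)} = 0$ ($Q{\left(u \right)} = 0 \left(-5\right) = 0$)
$Q^{2}{\left(-11 \right)} = 0^{2} = 0$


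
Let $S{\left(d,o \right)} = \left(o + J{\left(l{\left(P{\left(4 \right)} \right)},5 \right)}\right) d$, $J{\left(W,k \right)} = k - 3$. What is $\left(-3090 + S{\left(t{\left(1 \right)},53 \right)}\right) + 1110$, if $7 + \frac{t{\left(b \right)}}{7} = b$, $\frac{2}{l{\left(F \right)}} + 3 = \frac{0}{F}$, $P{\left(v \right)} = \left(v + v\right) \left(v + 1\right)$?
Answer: $-4290$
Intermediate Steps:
$P{\left(v \right)} = 2 v \left(1 + v\right)$
$l{\left(F \right)} = - \frac{2}{3}$ ($l{\left(F \right)} = \frac{2}{-3 + \frac{0}{F}} = \frac{2}{-3 + 0} = \frac{2}{-3} = 2 \left(- \frac{1}{3}\right) = - \frac{2}{3}$)
$J{\left(W,k \right)} = -3 + k$ ($J{\left(W,k \right)} = k - 3 = -3 + k$)
$t{\left(b \right)} = -49 + 7 b$
$S{\left(d,o \right)} = d \left(2 + o\right)$ ($S{\left(d,o \right)} = \left(o + \left(-3 + 5\right)\right) d = \left(o + 2\right) d = \left(2 + o\right) d = d \left(2 + o\right)$)
$\left(-3090 + S{\left(t{\left(1 \right)},53 \right)}\right) + 1110 = \left(-3090 + \left(-49 + 7 \cdot 1\right) \left(2 + 53\right)\right) + 1110 = \left(-3090 + \left(-49 + 7\right) 55\right) + 1110 = \left(-3090 - 2310\right) + 1110 = -5400 + 1110 = -4290$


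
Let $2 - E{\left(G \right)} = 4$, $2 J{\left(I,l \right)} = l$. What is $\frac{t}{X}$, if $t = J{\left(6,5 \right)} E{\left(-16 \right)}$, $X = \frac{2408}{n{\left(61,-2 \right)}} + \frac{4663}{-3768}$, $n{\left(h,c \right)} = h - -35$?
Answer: $- \frac{18840}{89851} \approx -0.20968$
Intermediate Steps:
$n{\left(h,c \right)} = 35 + h$ ($n{\left(h,c \right)} = h + 35 = 35 + h$)
$J{\left(I,l \right)} = \frac{l}{2}$
$E{\left(G \right)} = -2$ ($E{\left(G \right)} = 2 - 4 = -2$)
$X = \frac{89851}{3768}$ ($X = \frac{2408}{35 + 61} + \frac{4663}{-3768} = \frac{2408}{96} + 4663 \left(- \frac{1}{3768}\right) = 2408 \cdot \frac{1}{96} - \frac{4663}{3768} = \frac{301}{12} - \frac{4663}{3768} = \frac{89851}{3768} \approx 23.846$)
$t = -5$ ($t = \frac{1}{2} \cdot 5 \left(-2\right) = \frac{5}{2} \left(-2\right) = -5$)
$\frac{t}{X} = - \frac{5}{\frac{89851}{3768}} = \left(-5\right) \frac{3768}{89851} = - \frac{18840}{89851}$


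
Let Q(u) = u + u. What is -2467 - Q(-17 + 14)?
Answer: -2461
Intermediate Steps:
Q(u) = 2*u
-2467 - Q(-17 + 14) = -2467 - 2*(-17 + 14) = -2467 - 2*(-3) = -2467 - 1*(-6) = -2467 + 6 = -2461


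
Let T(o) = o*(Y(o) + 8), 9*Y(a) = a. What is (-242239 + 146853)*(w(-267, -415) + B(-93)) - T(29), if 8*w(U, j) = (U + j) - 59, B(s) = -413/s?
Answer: 9386906915/1116 ≈ 8.4112e+6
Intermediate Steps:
Y(a) = a/9
w(U, j) = -59/8 + U/8 + j/8 (w(U, j) = ((U + j) - 59)/8 = (-59 + U + j)/8 = -59/8 + U/8 + j/8)
T(o) = o*(8 + o/9) (T(o) = o*(o/9 + 8) = o*(8 + o/9))
(-242239 + 146853)*(w(-267, -415) + B(-93)) - T(29) = (-242239 + 146853)*((-59/8 + (1/8)*(-267) + (1/8)*(-415)) - 413/(-93)) - 29*(72 + 29)/9 = -95386*((-59/8 - 267/8 - 415/8) - 413*(-1/93)) - 29*101/9 = -95386*(-741/8 + 413/93) - 1*2929/9 = -95386*(-65609/744) - 2929/9 = 3129090037/372 - 2929/9 = 9386906915/1116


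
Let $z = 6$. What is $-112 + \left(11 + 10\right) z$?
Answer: $14$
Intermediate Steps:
$-112 + \left(11 + 10\right) z = -112 + \left(11 + 10\right) 6 = -112 + 21 \cdot 6 = -112 + 126 = 14$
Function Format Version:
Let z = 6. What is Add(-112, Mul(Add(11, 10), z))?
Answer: 14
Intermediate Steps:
Add(-112, Mul(Add(11, 10), z)) = Add(-112, Mul(Add(11, 10), 6)) = Add(-112, Mul(21, 6)) = Add(-112, 126) = 14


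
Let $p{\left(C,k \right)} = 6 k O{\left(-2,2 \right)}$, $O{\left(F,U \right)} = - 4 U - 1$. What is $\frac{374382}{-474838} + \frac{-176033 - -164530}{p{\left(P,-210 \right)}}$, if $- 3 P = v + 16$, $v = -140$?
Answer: $- \frac{693396671}{384618780} \approx -1.8028$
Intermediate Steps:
$O{\left(F,U \right)} = -1 - 4 U$
$P = \frac{124}{3}$ ($P = - \frac{-140 + 16}{3} = \left(- \frac{1}{3}\right) \left(-124\right) = \frac{124}{3} \approx 41.333$)
$p{\left(C,k \right)} = - 54 k$ ($p{\left(C,k \right)} = 6 k \left(-1 - 8\right) = 6 k \left(-9\right) = - 54 k$)
$\frac{374382}{-474838} + \frac{-176033 - -164530}{p{\left(P,-210 \right)}} = \frac{374382}{-474838} + \frac{-176033 - -164530}{\left(-54\right) \left(-210\right)} = 374382 \left(- \frac{1}{474838}\right) + \frac{-176033 + 164530}{11340} = - \frac{187191}{237419} - \frac{11503}{11340} = - \frac{693396671}{384618780}$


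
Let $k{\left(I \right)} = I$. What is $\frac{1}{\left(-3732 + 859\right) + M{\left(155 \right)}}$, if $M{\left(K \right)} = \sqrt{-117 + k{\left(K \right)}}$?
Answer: $- \frac{2873}{8254091} - \frac{\sqrt{38}}{8254091} \approx -0.00034882$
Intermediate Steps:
$M{\left(K \right)} = \sqrt{-117 + K}$
$\frac{1}{\left(-3732 + 859\right) + M{\left(155 \right)}} = \frac{1}{\left(-3732 + 859\right) + \sqrt{-117 + 155}} = \frac{1}{-2873 + \sqrt{38}}$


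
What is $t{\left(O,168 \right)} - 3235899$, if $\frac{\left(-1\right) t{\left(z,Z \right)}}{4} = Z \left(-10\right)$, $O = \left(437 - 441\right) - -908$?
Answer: $-3229179$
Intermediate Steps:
$O = 904$ ($O = \left(437 - 441\right) + 908 = -4 + 908 = 904$)
$t{\left(z,Z \right)} = 40 Z$ ($t{\left(z,Z \right)} = - 4 Z \left(-10\right) = - 4 \left(- 10 Z\right) = 40 Z$)
$t{\left(O,168 \right)} - 3235899 = 40 \cdot 168 - 3235899 = 6720 - 3235899 = -3229179$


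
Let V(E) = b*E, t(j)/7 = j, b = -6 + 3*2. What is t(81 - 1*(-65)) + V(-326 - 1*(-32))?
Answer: 1022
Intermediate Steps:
b = 0 (b = -6 + 6 = 0)
t(j) = 7*j
V(E) = 0 (V(E) = 0*E = 0)
t(81 - 1*(-65)) + V(-326 - 1*(-32)) = 7*(81 - 1*(-65)) + 0 = 7*(81 + 65) + 0 = 7*146 + 0 = 1022 + 0 = 1022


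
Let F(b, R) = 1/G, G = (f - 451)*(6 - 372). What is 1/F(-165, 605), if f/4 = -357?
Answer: 687714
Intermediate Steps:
f = -1428 (f = 4*(-357) = -1428)
G = 687714 (G = (-1428 - 451)*(6 - 372) = -1879*(-366) = 687714)
F(b, R) = 1/687714
1/F(-165, 605) = 1/(1/687714) = 687714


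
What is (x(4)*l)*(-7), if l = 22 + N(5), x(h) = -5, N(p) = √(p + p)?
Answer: 770 + 35*√10 ≈ 880.68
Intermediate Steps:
N(p) = √2*√p (N(p) = √(2*p) = √2*√p)
l = 22 + √10 (l = 22 + √2*√5 = 22 + √10 ≈ 25.162)
(x(4)*l)*(-7) = -5*(22 + √10)*(-7) = (-110 - 5*√10)*(-7) = 770 + 35*√10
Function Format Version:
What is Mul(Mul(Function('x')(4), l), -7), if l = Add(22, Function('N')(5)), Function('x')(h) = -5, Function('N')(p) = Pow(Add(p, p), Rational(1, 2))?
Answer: Add(770, Mul(35, Pow(10, Rational(1, 2)))) ≈ 880.68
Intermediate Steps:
Function('N')(p) = Mul(Pow(2, Rational(1, 2)), Pow(p, Rational(1, 2))) (Function('N')(p) = Pow(Mul(2, p), Rational(1, 2)) = Mul(Pow(2, Rational(1, 2)), Pow(p, Rational(1, 2))))
l = Add(22, Pow(10, Rational(1, 2))) (l = Add(22, Mul(Pow(2, Rational(1, 2)), Pow(5, Rational(1, 2)))) = Add(22, Pow(10, Rational(1, 2))) ≈ 25.162)
Mul(Mul(Function('x')(4), l), -7) = Mul(Mul(-5, Add(22, Pow(10, Rational(1, 2)))), -7) = Mul(Add(-110, Mul(-5, Pow(10, Rational(1, 2)))), -7) = Add(770, Mul(35, Pow(10, Rational(1, 2))))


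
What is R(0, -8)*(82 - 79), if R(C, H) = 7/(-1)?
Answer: -21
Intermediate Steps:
R(C, H) = -7 (R(C, H) = 7*(-1) = -7)
R(0, -8)*(82 - 79) = -7*(82 - 79) = -7*3 = -21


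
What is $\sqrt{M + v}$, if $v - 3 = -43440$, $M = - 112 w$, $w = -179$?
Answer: $i \sqrt{23389} \approx 152.93 i$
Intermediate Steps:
$M = 20048$ ($M = \left(-112\right) \left(-179\right) = 20048$)
$v = -43437$ ($v = 3 - 43440 = -43437$)
$\sqrt{M + v} = \sqrt{20048 - 43437} = \sqrt{-23389} = i \sqrt{23389}$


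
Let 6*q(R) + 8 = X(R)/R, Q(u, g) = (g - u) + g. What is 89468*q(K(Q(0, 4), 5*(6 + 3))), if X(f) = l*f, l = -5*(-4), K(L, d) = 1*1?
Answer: 178936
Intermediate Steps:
Q(u, g) = -u + 2*g
K(L, d) = 1
l = 20
X(f) = 20*f
q(R) = 2 (q(R) = -4/3 + ((20*R)/R)/6 = -4/3 + (1/6)*20 = -4/3 + 10/3 = 2)
89468*q(K(Q(0, 4), 5*(6 + 3))) = 89468*2 = 178936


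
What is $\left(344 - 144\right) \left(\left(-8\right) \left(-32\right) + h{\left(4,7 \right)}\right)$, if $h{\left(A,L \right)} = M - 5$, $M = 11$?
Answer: $52400$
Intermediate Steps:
$h{\left(A,L \right)} = 6$ ($h{\left(A,L \right)} = 11 - 5 = 6$)
$\left(344 - 144\right) \left(\left(-8\right) \left(-32\right) + h{\left(4,7 \right)}\right) = \left(344 - 144\right) \left(\left(-8\right) \left(-32\right) + 6\right) = 200 \left(256 + 6\right) = 200 \cdot 262 = 52400$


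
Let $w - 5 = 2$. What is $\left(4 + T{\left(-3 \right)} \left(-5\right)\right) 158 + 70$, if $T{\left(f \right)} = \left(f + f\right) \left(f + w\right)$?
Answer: $19662$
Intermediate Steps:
$w = 7$ ($w = 5 + 2 = 7$)
$T{\left(f \right)} = 2 f \left(7 + f\right)$ ($T{\left(f \right)} = \left(f + f\right) \left(f + 7\right) = 2 f \left(7 + f\right)$)
$\left(4 + T{\left(-3 \right)} \left(-5\right)\right) 158 + 70 = \left(4 + 2 \left(-3\right) \left(7 - 3\right) \left(-5\right)\right) 158 + 70 = \left(4 + 2 \left(-3\right) 4 \left(-5\right)\right) 158 + 70 = \left(4 - -120\right) 158 + 70 = \left(4 + 120\right) 158 + 70 = 124 \cdot 158 + 70 = 19592 + 70 = 19662$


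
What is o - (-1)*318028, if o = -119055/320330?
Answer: 20374758037/64066 ≈ 3.1803e+5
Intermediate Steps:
o = -23811/64066 (o = -119055*1/320330 = -23811/64066 ≈ -0.37166)
o - (-1)*318028 = -23811/64066 - (-1)*318028 = -23811/64066 - 1*(-318028) = -23811/64066 + 318028 = 20374758037/64066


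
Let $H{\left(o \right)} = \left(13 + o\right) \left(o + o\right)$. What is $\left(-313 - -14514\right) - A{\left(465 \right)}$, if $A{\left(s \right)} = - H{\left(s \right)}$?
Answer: $458741$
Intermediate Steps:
$H{\left(o \right)} = 2 o \left(13 + o\right)$ ($H{\left(o \right)} = \left(13 + o\right) 2 o = 2 o \left(13 + o\right)$)
$A{\left(s \right)} = - 2 s \left(13 + s\right)$
$\left(-313 - -14514\right) - A{\left(465 \right)} = \left(-313 - -14514\right) - \left(-2\right) 465 \left(13 + 465\right) = \left(-313 + 14514\right) - \left(-2\right) 465 \cdot 478 = 14201 - -444540 = 14201 + 444540 = 458741$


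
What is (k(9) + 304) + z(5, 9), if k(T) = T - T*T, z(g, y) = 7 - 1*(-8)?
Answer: 247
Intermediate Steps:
z(g, y) = 15 (z(g, y) = 7 + 8 = 15)
k(T) = T - T²
(k(9) + 304) + z(5, 9) = (9*(1 - 1*9) + 304) + 15 = (9*(1 - 9) + 304) + 15 = (9*(-8) + 304) + 15 = (-72 + 304) + 15 = 232 + 15 = 247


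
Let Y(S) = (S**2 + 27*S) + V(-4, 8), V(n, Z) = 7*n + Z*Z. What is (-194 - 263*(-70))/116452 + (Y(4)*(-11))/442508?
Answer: 44635058/292789441 ≈ 0.15245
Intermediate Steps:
V(n, Z) = Z**2 + 7*n (V(n, Z) = 7*n + Z**2 = Z**2 + 7*n)
Y(S) = 36 + S**2 + 27*S (Y(S) = (S**2 + 27*S) + (8**2 + 7*(-4)) = (S**2 + 27*S) + (64 - 28) = (S**2 + 27*S) + 36 = 36 + S**2 + 27*S)
(-194 - 263*(-70))/116452 + (Y(4)*(-11))/442508 = (-194 - 263*(-70))/116452 + ((36 + 4**2 + 27*4)*(-11))/442508 = (-194 + 18410)*(1/116452) + ((36 + 16 + 108)*(-11))*(1/442508) = 18216*(1/116452) + (160*(-11))*(1/442508) = 4554/29113 - 1760*1/442508 = 4554/29113 - 40/10057 = 44635058/292789441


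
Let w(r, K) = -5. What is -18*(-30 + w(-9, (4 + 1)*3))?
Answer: 630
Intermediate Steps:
-18*(-30 + w(-9, (4 + 1)*3)) = -18*(-30 - 5) = -18*(-35) = 630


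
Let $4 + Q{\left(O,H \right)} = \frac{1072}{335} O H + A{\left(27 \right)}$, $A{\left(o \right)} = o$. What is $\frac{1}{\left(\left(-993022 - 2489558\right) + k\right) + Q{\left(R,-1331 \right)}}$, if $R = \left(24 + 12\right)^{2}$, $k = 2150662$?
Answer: $- \frac{5}{34259091} \approx -1.4595 \cdot 10^{-7}$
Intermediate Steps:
$R = 1296$ ($R = 36^{2} = 1296$)
$Q{\left(O,H \right)} = 23 + \frac{16 H O}{5}$ ($Q{\left(O,H \right)} = -4 + \left(\frac{1072}{335} O H + 27\right) = -4 + \left(1072 \cdot \frac{1}{335} O H + 27\right) = -4 + \left(\frac{16 O}{5} H + 27\right) = -4 + \left(\frac{16 H O}{5} + 27\right) = -4 + \left(27 + \frac{16 H O}{5}\right) = 23 + \frac{16 H O}{5}$)
$\frac{1}{\left(\left(-993022 - 2489558\right) + k\right) + Q{\left(R,-1331 \right)}} = \frac{1}{\left(\left(-993022 - 2489558\right) + 2150662\right) + \left(23 + \frac{16}{5} \left(-1331\right) 1296\right)} = \frac{1}{\left(-3482580 + 2150662\right) + \left(23 - \frac{27599616}{5}\right)} = \frac{1}{-1331918 - \frac{27599501}{5}} = \frac{1}{- \frac{34259091}{5}} = - \frac{5}{34259091}$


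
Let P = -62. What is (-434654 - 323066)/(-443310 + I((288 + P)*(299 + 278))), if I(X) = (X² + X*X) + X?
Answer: -37886/1700452515 ≈ -2.2280e-5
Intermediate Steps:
I(X) = X + 2*X² (I(X) = (X² + X²) + X = 2*X² + X = X + 2*X²)
(-434654 - 323066)/(-443310 + I((288 + P)*(299 + 278))) = (-434654 - 323066)/(-443310 + ((288 - 62)*(299 + 278))*(1 + 2*((288 - 62)*(299 + 278)))) = -757720/(-443310 + (226*577)*(1 + 2*(226*577))) = -757720/(-443310 + 130402*(1 + 2*130402)) = -757720/(-443310 + 130402*(1 + 260804)) = -757720/(-443310 + 130402*260805) = -757720/(-443310 + 34009493610) = -757720/34009050300 = -757720*1/34009050300 = -37886/1700452515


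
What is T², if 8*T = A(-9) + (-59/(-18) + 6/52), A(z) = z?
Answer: 6724/13689 ≈ 0.49120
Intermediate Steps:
T = -82/117 (T = (-9 + (-59/(-18) + 6/52))/8 = (-9 + (-59*(-1/18) + 6*(1/52)))/8 = (-9 + (59/18 + 3/26))/8 = (-9 + 397/117)/8 = (⅛)*(-656/117) = -82/117 ≈ -0.70085)
T² = (-82/117)² = 6724/13689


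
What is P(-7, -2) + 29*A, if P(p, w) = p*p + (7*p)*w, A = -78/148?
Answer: 9747/74 ≈ 131.72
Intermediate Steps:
A = -39/74 (A = -78*1/148 = -39/74 ≈ -0.52703)
P(p, w) = p² + 7*p*w
P(-7, -2) + 29*A = -7*(-7 + 7*(-2)) + 29*(-39/74) = -7*(-7 - 14) - 1131/74 = -7*(-21) - 1131/74 = 147 - 1131/74 = 9747/74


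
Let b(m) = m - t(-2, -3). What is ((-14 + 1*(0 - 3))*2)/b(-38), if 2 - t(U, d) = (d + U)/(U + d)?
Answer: 34/39 ≈ 0.87179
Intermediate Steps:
t(U, d) = 1 (t(U, d) = 2 - (d + U)/(U + d) = 2 - (U + d)/(U + d) = 2 - 1*1 = 2 - 1 = 1)
b(m) = -1 + m (b(m) = m - 1*1 = m - 1 = -1 + m)
((-14 + 1*(0 - 3))*2)/b(-38) = ((-14 + 1*(0 - 3))*2)/(-1 - 38) = ((-14 + 1*(-3))*2)/(-39) = ((-14 - 3)*2)*(-1/39) = -17*2*(-1/39) = -34*(-1/39) = 34/39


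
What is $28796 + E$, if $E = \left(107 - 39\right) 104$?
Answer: $35868$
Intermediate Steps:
$E = 7072$ ($E = 68 \cdot 104 = 7072$)
$28796 + E = 28796 + 7072 = 35868$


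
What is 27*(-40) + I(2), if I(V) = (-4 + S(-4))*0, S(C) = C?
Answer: -1080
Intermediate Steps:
I(V) = 0 (I(V) = (-4 - 4)*0 = -8*0 = 0)
27*(-40) + I(2) = 27*(-40) + 0 = -1080 + 0 = -1080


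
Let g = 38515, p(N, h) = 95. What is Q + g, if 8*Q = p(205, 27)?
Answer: 308215/8 ≈ 38527.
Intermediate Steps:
Q = 95/8 (Q = (1/8)*95 = 95/8 ≈ 11.875)
Q + g = 95/8 + 38515 = 308215/8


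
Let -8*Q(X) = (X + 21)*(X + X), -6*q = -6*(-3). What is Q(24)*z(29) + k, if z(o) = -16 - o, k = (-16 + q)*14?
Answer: 11884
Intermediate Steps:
q = -3 (q = -(-1)*(-3) = -1/6*18 = -3)
k = -266 (k = (-16 - 3)*14 = -19*14 = -266)
Q(X) = -X*(21 + X)/4 (Q(X) = -(X + 21)*(X + X)/8 = -(21 + X)*2*X/8 = -X*(21 + X)/4)
Q(24)*z(29) + k = (-1/4*24*(21 + 24))*(-16 - 1*29) - 266 = (-1/4*24*45)*(-16 - 29) - 266 = -270*(-45) - 266 = 12150 - 266 = 11884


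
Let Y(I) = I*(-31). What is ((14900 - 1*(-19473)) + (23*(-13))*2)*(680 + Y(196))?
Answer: -182249900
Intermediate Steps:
Y(I) = -31*I
((14900 - 1*(-19473)) + (23*(-13))*2)*(680 + Y(196)) = ((14900 - 1*(-19473)) + (23*(-13))*2)*(680 - 31*196) = ((14900 + 19473) - 299*2)*(680 - 6076) = (34373 - 598)*(-5396) = 33775*(-5396) = -182249900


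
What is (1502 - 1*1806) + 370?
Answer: 66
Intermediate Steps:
(1502 - 1*1806) + 370 = (1502 - 1806) + 370 = -304 + 370 = 66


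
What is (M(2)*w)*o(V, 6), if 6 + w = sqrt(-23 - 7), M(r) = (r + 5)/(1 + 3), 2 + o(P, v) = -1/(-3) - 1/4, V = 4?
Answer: 161/8 - 161*I*sqrt(30)/48 ≈ 20.125 - 18.372*I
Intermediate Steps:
o(P, v) = -23/12 (o(P, v) = -2 + (-1/(-3) - 1/4) = -2 + (-1*(-1/3) - 1*1/4) = -2 + (1/3 - 1/4) = -2 + 1/12 = -23/12)
M(r) = 5/4 + r/4 (M(r) = (5 + r)/4 = (5 + r)*(1/4) = 5/4 + r/4)
w = -6 + I*sqrt(30) (w = -6 + sqrt(-23 - 7) = -6 + sqrt(-30) = -6 + I*sqrt(30) ≈ -6.0 + 5.4772*I)
(M(2)*w)*o(V, 6) = ((5/4 + (1/4)*2)*(-6 + I*sqrt(30)))*(-23/12) = ((5/4 + 1/2)*(-6 + I*sqrt(30)))*(-23/12) = (7*(-6 + I*sqrt(30))/4)*(-23/12) = (-21/2 + 7*I*sqrt(30)/4)*(-23/12) = 161/8 - 161*I*sqrt(30)/48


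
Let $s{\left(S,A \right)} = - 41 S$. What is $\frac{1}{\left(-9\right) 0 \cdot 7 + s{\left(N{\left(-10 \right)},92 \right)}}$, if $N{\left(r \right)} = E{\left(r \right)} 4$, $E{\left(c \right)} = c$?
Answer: $\frac{1}{1640} \approx 0.00060976$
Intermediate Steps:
$N{\left(r \right)} = 4 r$ ($N{\left(r \right)} = r 4 = 4 r$)
$\frac{1}{\left(-9\right) 0 \cdot 7 + s{\left(N{\left(-10 \right)},92 \right)}} = \frac{1}{\left(-9\right) 0 \cdot 7 - 41 \cdot 4 \left(-10\right)} = \frac{1}{0 \cdot 7 - -1640} = \frac{1}{0 + 1640} = \frac{1}{1640}$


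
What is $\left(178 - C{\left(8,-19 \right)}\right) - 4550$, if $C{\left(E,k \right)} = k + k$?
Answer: $-4334$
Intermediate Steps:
$C{\left(E,k \right)} = 2 k$
$\left(178 - C{\left(8,-19 \right)}\right) - 4550 = \left(178 - 2 \left(-19\right)\right) - 4550 = \left(178 - -38\right) - 4550 = \left(178 + 38\right) - 4550 = 216 - 4550 = -4334$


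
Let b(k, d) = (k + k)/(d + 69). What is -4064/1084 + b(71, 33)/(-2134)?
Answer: -110594585/29494014 ≈ -3.7497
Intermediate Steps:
b(k, d) = 2*k/(69 + d) (b(k, d) = (2*k)/(69 + d) = 2*k/(69 + d))
-4064/1084 + b(71, 33)/(-2134) = -4064/1084 + (2*71/(69 + 33))/(-2134) = -4064*1/1084 + (2*71/102)*(-1/2134) = -1016/271 + (2*71*(1/102))*(-1/2134) = -1016/271 + (71/51)*(-1/2134) = -1016/271 - 71/108834 = -110594585/29494014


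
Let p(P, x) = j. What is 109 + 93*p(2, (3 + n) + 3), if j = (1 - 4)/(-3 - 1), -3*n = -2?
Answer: 715/4 ≈ 178.75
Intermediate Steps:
n = 2/3 (n = -1/3*(-2) = 2/3 ≈ 0.66667)
j = 3/4 (j = -3/(-4) = -3*(-1/4) = 3/4 ≈ 0.75000)
p(P, x) = 3/4
109 + 93*p(2, (3 + n) + 3) = 109 + 93*(3/4) = 109 + 279/4 = 715/4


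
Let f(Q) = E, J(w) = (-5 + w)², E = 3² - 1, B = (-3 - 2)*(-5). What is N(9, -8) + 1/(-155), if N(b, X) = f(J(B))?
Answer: 1239/155 ≈ 7.9935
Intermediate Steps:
B = 25 (B = -5*(-5) = 25)
E = 8 (E = 9 - 1 = 8)
f(Q) = 8
N(b, X) = 8
N(9, -8) + 1/(-155) = 8 + 1/(-155) = 8 - 1/155 = 1239/155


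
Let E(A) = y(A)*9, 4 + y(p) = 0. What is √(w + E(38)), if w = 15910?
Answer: √15874 ≈ 125.99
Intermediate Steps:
y(p) = -4 (y(p) = -4 + 0 = -4)
E(A) = -36 (E(A) = -4*9 = -36)
√(w + E(38)) = √(15910 - 36) = √15874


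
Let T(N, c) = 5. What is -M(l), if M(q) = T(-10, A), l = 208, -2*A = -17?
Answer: -5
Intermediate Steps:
A = 17/2 (A = -1/2*(-17) = 17/2 ≈ 8.5000)
M(q) = 5
-M(l) = -1*5 = -5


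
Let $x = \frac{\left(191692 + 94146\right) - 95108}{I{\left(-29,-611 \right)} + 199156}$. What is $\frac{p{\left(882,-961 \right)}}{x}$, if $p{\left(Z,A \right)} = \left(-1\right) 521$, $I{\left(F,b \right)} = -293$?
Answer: $- \frac{103607623}{190730} \approx -543.22$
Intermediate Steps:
$p{\left(Z,A \right)} = -521$
$x = \frac{190730}{198863}$ ($x = \frac{\left(191692 + 94146\right) - 95108}{-293 + 199156} = \frac{285838 - 95108}{198863} = 190730 \cdot \frac{1}{198863} = \frac{190730}{198863} \approx 0.9591$)
$\frac{p{\left(882,-961 \right)}}{x} = - \frac{521}{\frac{190730}{198863}} = \left(-521\right) \frac{198863}{190730} = - \frac{103607623}{190730}$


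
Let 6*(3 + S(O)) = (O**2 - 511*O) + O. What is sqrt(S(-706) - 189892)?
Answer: I*sqrt(421311)/3 ≈ 216.36*I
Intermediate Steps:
S(O) = -3 - 85*O + O**2/6 (S(O) = -3 + ((O**2 - 511*O) + O)/6 = -3 + (O**2 - 510*O)/6 = -3 + (-85*O + O**2/6) = -3 - 85*O + O**2/6)
sqrt(S(-706) - 189892) = sqrt((-3 - 85*(-706) + (1/6)*(-706)**2) - 189892) = sqrt((-3 + 60010 + (1/6)*498436) - 189892) = sqrt((-3 + 60010 + 249218/3) - 189892) = sqrt(429239/3 - 189892) = sqrt(-140437/3) = I*sqrt(421311)/3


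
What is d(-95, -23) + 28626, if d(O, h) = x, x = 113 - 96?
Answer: 28643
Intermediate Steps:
x = 17
d(O, h) = 17
d(-95, -23) + 28626 = 17 + 28626 = 28643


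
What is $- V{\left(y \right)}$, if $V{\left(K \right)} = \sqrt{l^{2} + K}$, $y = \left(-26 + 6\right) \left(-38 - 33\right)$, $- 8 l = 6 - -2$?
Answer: $- 7 \sqrt{29} \approx -37.696$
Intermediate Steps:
$l = -1$ ($l = - \frac{6 - -2}{8} = - \frac{6 + 2}{8} = \left(- \frac{1}{8}\right) 8 = -1$)
$y = 1420$ ($y = \left(-20\right) \left(-71\right) = 1420$)
$V{\left(K \right)} = \sqrt{1 + K}$ ($V{\left(K \right)} = \sqrt{\left(-1\right)^{2} + K} = \sqrt{1 + K}$)
$- V{\left(y \right)} = - \sqrt{1 + 1420} = - \sqrt{1421} = - 7 \sqrt{29}$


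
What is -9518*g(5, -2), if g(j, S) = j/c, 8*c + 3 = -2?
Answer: 76144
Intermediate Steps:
c = -5/8 (c = -3/8 + (1/8)*(-2) = -3/8 - 1/4 = -5/8 ≈ -0.62500)
g(j, S) = -8*j/5 (g(j, S) = j/(-5/8) = j*(-8/5) = -8*j/5)
-9518*g(5, -2) = -(-76144)*5/5 = -9518*(-8) = 76144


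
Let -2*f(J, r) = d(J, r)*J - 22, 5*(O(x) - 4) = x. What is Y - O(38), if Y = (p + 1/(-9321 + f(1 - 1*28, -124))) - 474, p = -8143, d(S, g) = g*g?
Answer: -8553790033/991330 ≈ -8628.6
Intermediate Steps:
d(S, g) = g²
O(x) = 4 + x/5
f(J, r) = 11 - J*r²/2 (f(J, r) = -(r²*J - 22)/2 = -(J*r² - 22)/2 = -(-22 + J*r²)/2 = 11 - J*r²/2)
Y = -1708458121/198266 (Y = (-8143 + 1/(-9321 + (11 - ½*(1 - 1*28)*(-124)²))) - 474 = (-8143 + 1/(-9321 + (11 - ½*(1 - 28)*15376))) - 474 = (-8143 + 1/(-9321 + (11 - ½*(-27)*15376))) - 474 = (-8143 + 1/(-9321 + (11 + 207576))) - 474 = (-8143 + 1/(-9321 + 207587)) - 474 = (-8143 + 1/198266) - 474 = -1614480037/198266 - 474 = -1708458121/198266 ≈ -8617.0)
Y - O(38) = -1708458121/198266 - (4 + (⅕)*38) = -1708458121/198266 - (4 + 38/5) = -1708458121/198266 - 1*58/5 = -1708458121/198266 - 58/5 = -8553790033/991330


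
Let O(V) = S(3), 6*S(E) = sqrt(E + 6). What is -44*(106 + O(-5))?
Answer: -4686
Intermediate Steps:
S(E) = sqrt(6 + E)/6 (S(E) = sqrt(E + 6)/6 = sqrt(6 + E)/6)
O(V) = 1/2 (O(V) = sqrt(6 + 3)/6 = sqrt(9)/6 = (1/6)*3 = 1/2)
-44*(106 + O(-5)) = -44*(106 + 1/2) = -44*213/2 = -4686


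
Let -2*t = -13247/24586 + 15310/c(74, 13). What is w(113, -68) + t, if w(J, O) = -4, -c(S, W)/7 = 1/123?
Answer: 46297350093/344204 ≈ 1.3451e+5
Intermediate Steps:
c(S, W) = -7/123
t = 46298726909/344204 (t = -(-13247/24586 + 15310/(-7/123))/2 = -(-13247*1/24586 + 15310*(-123/7))/2 = -(-13247/24586 - 1883130/7)/2 = -½*(-46298726909/172102) = 46298726909/344204 ≈ 1.3451e+5)
w(113, -68) + t = -4 + 46298726909/344204 = 46297350093/344204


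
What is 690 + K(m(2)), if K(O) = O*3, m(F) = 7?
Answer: 711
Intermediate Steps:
K(O) = 3*O
690 + K(m(2)) = 690 + 3*7 = 690 + 21 = 711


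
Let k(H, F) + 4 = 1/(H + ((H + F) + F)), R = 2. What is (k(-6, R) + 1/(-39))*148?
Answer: -47915/78 ≈ -614.29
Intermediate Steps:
k(H, F) = -4 + 1/(2*F + 2*H) (k(H, F) = -4 + 1/(H + ((H + F) + F)) = -4 + 1/(H + ((F + H) + F)) = -4 + 1/(H + (H + 2*F)) = -4 + 1/(2*F + 2*H))
(k(-6, R) + 1/(-39))*148 = ((½ - 4*2 - 4*(-6))/(2 - 6) + 1/(-39))*148 = ((½ - 8 + 24)/(-4) - 1/39)*148 = (-¼*33/2 - 1/39)*148 = (-33/8 - 1/39)*148 = -1295/312*148 = -47915/78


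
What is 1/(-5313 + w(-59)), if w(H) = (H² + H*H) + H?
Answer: 1/1590 ≈ 0.00062893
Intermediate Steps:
w(H) = H + 2*H² (w(H) = (H² + H²) + H = 2*H² + H = H + 2*H²)
1/(-5313 + w(-59)) = 1/(-5313 - 59*(1 + 2*(-59))) = 1/(-5313 - 59*(1 - 118)) = 1/(-5313 - 59*(-117)) = 1/(-5313 + 6903) = 1/1590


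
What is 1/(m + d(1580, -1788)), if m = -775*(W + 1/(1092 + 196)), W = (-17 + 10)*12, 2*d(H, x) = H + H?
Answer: 1288/85883065 ≈ 1.4997e-5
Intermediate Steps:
d(H, x) = H (d(H, x) = (H + H)/2 = (2*H)/2 = H)
W = -84 (W = -7*12 = -84)
m = 83848025/1288 (m = -775*(-84 + 1/(1092 + 196)) = -775*(-84 + 1/1288) = -775*(-108191/1288) = 83848025/1288 ≈ 65099.)
1/(m + d(1580, -1788)) = 1/(83848025/1288 + 1580) = 1/(85883065/1288) = 1288/85883065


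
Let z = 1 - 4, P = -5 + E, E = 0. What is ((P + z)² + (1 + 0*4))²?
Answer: 4225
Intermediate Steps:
P = -5 (P = -5 + 0 = -5)
z = -3
((P + z)² + (1 + 0*4))² = ((-5 - 3)² + (1 + 0*4))² = ((-8)² + (1 + 0))² = (64 + 1)² = 65² = 4225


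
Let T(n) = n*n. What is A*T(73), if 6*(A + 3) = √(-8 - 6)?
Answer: -15987 + 5329*I*√14/6 ≈ -15987.0 + 3323.2*I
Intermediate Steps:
T(n) = n²
A = -3 + I*√14/6 (A = -3 + √(-8 - 6)/6 = -3 + √(-14)/6 = -3 + (I*√14)/6 = -3 + I*√14/6 ≈ -3.0 + 0.62361*I)
A*T(73) = (-3 + I*√14/6)*73² = (-3 + I*√14/6)*5329 = -15987 + 5329*I*√14/6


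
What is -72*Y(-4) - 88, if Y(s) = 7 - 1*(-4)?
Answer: -880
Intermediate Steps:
Y(s) = 11 (Y(s) = 7 + 4 = 11)
-72*Y(-4) - 88 = -72*11 - 88 = -792 - 88 = -880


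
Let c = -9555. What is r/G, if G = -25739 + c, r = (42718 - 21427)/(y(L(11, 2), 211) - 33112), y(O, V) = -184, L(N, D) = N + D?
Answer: 21291/1175149024 ≈ 1.8118e-5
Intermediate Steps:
L(N, D) = D + N
r = -21291/33296 (r = (42718 - 21427)/(-184 - 33112) = 21291/(-33296) = 21291*(-1/33296) = -21291/33296 ≈ -0.63945)
G = -35294 (G = -25739 - 9555 = -35294)
r/G = -21291/33296/(-35294) = -21291/33296*(-1/35294) = 21291/1175149024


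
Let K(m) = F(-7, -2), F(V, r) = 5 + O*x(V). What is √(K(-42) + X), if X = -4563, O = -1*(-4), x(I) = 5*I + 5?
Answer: I*√4678 ≈ 68.396*I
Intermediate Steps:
x(I) = 5 + 5*I
O = 4
F(V, r) = 25 + 20*V (F(V, r) = 5 + 4*(5 + 5*V) = 5 + (20 + 20*V) = 25 + 20*V)
K(m) = -115 (K(m) = 25 + 20*(-7) = 25 - 140 = -115)
√(K(-42) + X) = √(-115 - 4563) = √(-4678) = I*√4678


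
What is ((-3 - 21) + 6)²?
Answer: 324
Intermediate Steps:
((-3 - 21) + 6)² = (-24 + 6)² = (-18)² = 324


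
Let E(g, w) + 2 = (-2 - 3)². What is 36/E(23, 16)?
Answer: 36/23 ≈ 1.5652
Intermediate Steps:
E(g, w) = 23 (E(g, w) = -2 + (-2 - 3)² = -2 + (-5)² = -2 + 25 = 23)
36/E(23, 16) = 36/23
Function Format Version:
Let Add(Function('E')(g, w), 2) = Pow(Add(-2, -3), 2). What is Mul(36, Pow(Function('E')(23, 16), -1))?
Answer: Rational(36, 23) ≈ 1.5652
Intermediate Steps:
Function('E')(g, w) = 23 (Function('E')(g, w) = Add(-2, Pow(Add(-2, -3), 2)) = Add(-2, Pow(-5, 2)) = Add(-2, 25) = 23)
Mul(36, Pow(Function('E')(23, 16), -1)) = Mul(36, Pow(23, -1)) = Mul(36, Rational(1, 23)) = Rational(36, 23)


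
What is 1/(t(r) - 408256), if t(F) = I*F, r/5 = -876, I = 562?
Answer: -1/2869816 ≈ -3.4845e-7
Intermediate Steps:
r = -4380 (r = 5*(-876) = -4380)
t(F) = 562*F
1/(t(r) - 408256) = 1/(562*(-4380) - 408256) = 1/(-2461560 - 408256) = 1/(-2869816) = -1/2869816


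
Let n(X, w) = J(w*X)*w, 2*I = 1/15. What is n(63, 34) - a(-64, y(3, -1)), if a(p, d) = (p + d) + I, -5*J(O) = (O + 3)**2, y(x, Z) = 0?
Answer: -938607181/30 ≈ -3.1287e+7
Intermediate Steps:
J(O) = -(3 + O)**2/5 (J(O) = -(O + 3)**2/5 = -(3 + O)**2/5)
I = 1/30 (I = (1/2)/15 = (1/2)*(1/15) = 1/30 ≈ 0.033333)
n(X, w) = -w*(3 + X*w)**2/5 (n(X, w) = (-(3 + w*X)**2/5)*w = (-(3 + X*w)**2/5)*w = -w*(3 + X*w)**2/5)
a(p, d) = 1/30 + d + p (a(p, d) = (p + d) + 1/30 = (d + p) + 1/30 = 1/30 + d + p)
n(63, 34) - a(-64, y(3, -1)) = -1/5*34*(3 + 63*34)**2 - (1/30 + 0 - 64) = -1/5*34*(3 + 2142)**2 - 1*(-1919/30) = -1/5*34*2145**2 + 1919/30 = -1/5*34*4601025 + 1919/30 = -31286970 + 1919/30 = -938607181/30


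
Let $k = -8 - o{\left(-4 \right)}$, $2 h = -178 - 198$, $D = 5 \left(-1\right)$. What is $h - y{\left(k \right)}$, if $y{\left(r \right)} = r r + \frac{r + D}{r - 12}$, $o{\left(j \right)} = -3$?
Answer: $- \frac{3631}{17} \approx -213.59$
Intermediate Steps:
$D = -5$
$h = -188$ ($h = \frac{-178 - 198}{2} = \frac{1}{2} \left(-376\right) = -188$)
$k = -5$ ($k = -8 - -3 = -8 + 3 = -5$)
$y{\left(r \right)} = r^{2} + \frac{-5 + r}{-12 + r}$ ($y{\left(r \right)} = r r + \frac{r - 5}{r - 12} = r^{2} + \frac{-5 + r}{-12 + r}$)
$h - y{\left(k \right)} = -188 - \frac{-5 - 5 + \left(-5\right)^{3} - 12 \left(-5\right)^{2}}{-12 - 5} = -188 - \frac{-5 - 5 - 125 - 300}{-17} = -188 - - \frac{-5 - 5 - 125 - 300}{17} = -188 - \left(- \frac{1}{17}\right) \left(-435\right) = -188 - \frac{435}{17} = - \frac{3631}{17}$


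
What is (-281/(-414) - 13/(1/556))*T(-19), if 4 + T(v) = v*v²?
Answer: 20534857793/414 ≈ 4.9601e+7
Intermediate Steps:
T(v) = -4 + v³ (T(v) = -4 + v*v² = -4 + v³)
(-281/(-414) - 13/(1/556))*T(-19) = (-281/(-414) - 13/(1/556))*(-4 + (-19)³) = (-281*(-1/414) - 13/1/556)*(-4 - 6859) = (281/414 - 13*556)*(-6863) = (281/414 - 7228)*(-6863) = -2992111/414*(-6863) = 20534857793/414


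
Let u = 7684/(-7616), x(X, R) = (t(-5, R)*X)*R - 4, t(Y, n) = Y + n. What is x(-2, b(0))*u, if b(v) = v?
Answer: 113/28 ≈ 4.0357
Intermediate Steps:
x(X, R) = -4 + R*X*(-5 + R) (x(X, R) = ((-5 + R)*X)*R - 4 = (X*(-5 + R))*R - 4 = R*X*(-5 + R) - 4 = -4 + R*X*(-5 + R))
u = -113/112 (u = 7684*(-1/7616) = -113/112 ≈ -1.0089)
x(-2, b(0))*u = (-4 + 0*(-2)*(-5 + 0))*(-113/112) = (-4 + 0*(-2)*(-5))*(-113/112) = (-4 + 0)*(-113/112) = -4*(-113/112) = 113/28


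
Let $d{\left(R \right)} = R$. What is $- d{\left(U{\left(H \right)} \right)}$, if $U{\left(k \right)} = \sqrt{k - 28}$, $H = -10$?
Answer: $- i \sqrt{38} \approx - 6.1644 i$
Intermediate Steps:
$U{\left(k \right)} = \sqrt{-28 + k}$
$- d{\left(U{\left(H \right)} \right)} = - \sqrt{-28 - 10} = - \sqrt{-38} = - i \sqrt{38}$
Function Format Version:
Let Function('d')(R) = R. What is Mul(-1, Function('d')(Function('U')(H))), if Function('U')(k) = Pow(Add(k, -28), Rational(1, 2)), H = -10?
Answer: Mul(-1, I, Pow(38, Rational(1, 2))) ≈ Mul(-6.1644, I)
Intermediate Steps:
Function('U')(k) = Pow(Add(-28, k), Rational(1, 2))
Mul(-1, Function('d')(Function('U')(H))) = Mul(-1, Pow(Add(-28, -10), Rational(1, 2))) = Mul(-1, Pow(-38, Rational(1, 2))) = Mul(-1, Mul(I, Pow(38, Rational(1, 2)))) = Mul(-1, I, Pow(38, Rational(1, 2)))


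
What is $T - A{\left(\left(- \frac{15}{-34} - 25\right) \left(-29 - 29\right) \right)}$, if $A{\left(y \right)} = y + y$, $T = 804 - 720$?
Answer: $- \frac{47002}{17} \approx -2764.8$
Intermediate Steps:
$T = 84$ ($T = 804 - 720 = 84$)
$A{\left(y \right)} = 2 y$
$T - A{\left(\left(- \frac{15}{-34} - 25\right) \left(-29 - 29\right) \right)} = 84 - 2 \left(- \frac{15}{-34} - 25\right) \left(-29 - 29\right) = 84 - 2 \left(\left(-15\right) \left(- \frac{1}{34}\right) - 25\right) \left(-58\right) = 84 - 2 \left(\frac{15}{34} - 25\right) \left(-58\right) = 84 - 2 \left(\left(- \frac{835}{34}\right) \left(-58\right)\right) = 84 - 2 \cdot \frac{24215}{17} = 84 - \frac{48430}{17} = - \frac{47002}{17}$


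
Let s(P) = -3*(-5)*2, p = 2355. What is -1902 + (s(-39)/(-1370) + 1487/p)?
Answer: -613455116/322635 ≈ -1901.4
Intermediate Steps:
s(P) = 30 (s(P) = 15*2 = 30)
-1902 + (s(-39)/(-1370) + 1487/p) = -1902 + (30/(-1370) + 1487/2355) = -1902 + (30*(-1/1370) + 1487*(1/2355)) = -1902 + (-3/137 + 1487/2355) = -1902 + 196654/322635 = -613455116/322635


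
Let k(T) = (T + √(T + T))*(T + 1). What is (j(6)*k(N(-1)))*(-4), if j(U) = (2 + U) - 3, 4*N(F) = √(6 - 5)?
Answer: -25/4 - 25*√2/2 ≈ -23.928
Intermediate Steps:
N(F) = ¼ (N(F) = √(6 - 5)/4 = √1/4 = (¼)*1 = ¼)
k(T) = (1 + T)*(T + √2*√T) (k(T) = (T + √(2*T))*(1 + T) = (T + √2*√T)*(1 + T) = (1 + T)*(T + √2*√T))
j(U) = -1 + U
(j(6)*k(N(-1)))*(-4) = ((-1 + 6)*(¼ + (¼)² + √2*√(¼) + √2*(¼)^(3/2)))*(-4) = (5*(¼ + 1/16 + √2*(½) + √2*(⅛)))*(-4) = (5*(¼ + 1/16 + √2/2 + √2/8))*(-4) = (5*(5/16 + 5*√2/8))*(-4) = (25/16 + 25*√2/8)*(-4) = -25/4 - 25*√2/2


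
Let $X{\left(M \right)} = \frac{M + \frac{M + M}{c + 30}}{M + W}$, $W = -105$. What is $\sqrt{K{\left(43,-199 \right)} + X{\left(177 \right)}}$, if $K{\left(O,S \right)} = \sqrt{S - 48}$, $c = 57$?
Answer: $\frac{\sqrt{304558 + 121104 i \sqrt{247}}}{348} \approx 3.0357 + 2.5886 i$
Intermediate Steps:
$K{\left(O,S \right)} = \sqrt{-48 + S}$
$X{\left(M \right)} = \frac{89 M}{87 \left(-105 + M\right)}$ ($X{\left(M \right)} = \frac{M + \frac{M + M}{57 + 30}}{M - 105} = \frac{M + \frac{2 M}{87}}{-105 + M} = \frac{\frac{89}{87} M}{-105 + M} = \frac{89 M}{87 \left(-105 + M\right)}$)
$\sqrt{K{\left(43,-199 \right)} + X{\left(177 \right)}} = \sqrt{\sqrt{-48 - 199} + \frac{89}{87} \cdot 177 \frac{1}{-105 + 177}} = \sqrt{\sqrt{-247} + \frac{89}{87} \cdot 177 \cdot \frac{1}{72}} = \sqrt{i \sqrt{247} + \frac{89}{87} \cdot 177 \cdot \frac{1}{72}} = \sqrt{i \sqrt{247} + \frac{5251}{2088}} = \sqrt{\frac{5251}{2088} + i \sqrt{247}}$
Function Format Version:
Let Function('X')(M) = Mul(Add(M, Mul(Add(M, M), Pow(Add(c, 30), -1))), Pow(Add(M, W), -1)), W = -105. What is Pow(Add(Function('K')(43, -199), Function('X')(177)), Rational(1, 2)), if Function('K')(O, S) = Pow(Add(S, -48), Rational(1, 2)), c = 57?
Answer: Mul(Rational(1, 348), Pow(Add(304558, Mul(121104, I, Pow(247, Rational(1, 2)))), Rational(1, 2))) ≈ Add(3.0357, Mul(2.5886, I))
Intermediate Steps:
Function('K')(O, S) = Pow(Add(-48, S), Rational(1, 2))
Function('X')(M) = Mul(Rational(89, 87), M, Pow(Add(-105, M), -1)) (Function('X')(M) = Mul(Add(M, Mul(Add(M, M), Pow(Add(57, 30), -1))), Pow(Add(M, -105), -1)) = Mul(Add(M, Mul(Mul(2, M), Pow(87, -1))), Pow(Add(-105, M), -1)) = Mul(Add(M, Mul(Mul(2, M), Rational(1, 87))), Pow(Add(-105, M), -1)) = Mul(Add(M, Mul(Rational(2, 87), M)), Pow(Add(-105, M), -1)) = Mul(Mul(Rational(89, 87), M), Pow(Add(-105, M), -1)) = Mul(Rational(89, 87), M, Pow(Add(-105, M), -1)))
Pow(Add(Function('K')(43, -199), Function('X')(177)), Rational(1, 2)) = Pow(Add(Pow(Add(-48, -199), Rational(1, 2)), Mul(Rational(89, 87), 177, Pow(Add(-105, 177), -1))), Rational(1, 2)) = Pow(Add(Pow(-247, Rational(1, 2)), Mul(Rational(89, 87), 177, Pow(72, -1))), Rational(1, 2)) = Pow(Add(Mul(I, Pow(247, Rational(1, 2))), Mul(Rational(89, 87), 177, Rational(1, 72))), Rational(1, 2)) = Pow(Add(Mul(I, Pow(247, Rational(1, 2))), Rational(5251, 2088)), Rational(1, 2)) = Pow(Add(Rational(5251, 2088), Mul(I, Pow(247, Rational(1, 2)))), Rational(1, 2))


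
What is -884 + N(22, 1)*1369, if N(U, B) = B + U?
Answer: 30603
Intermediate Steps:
-884 + N(22, 1)*1369 = -884 + (1 + 22)*1369 = -884 + 23*1369 = -884 + 31487 = 30603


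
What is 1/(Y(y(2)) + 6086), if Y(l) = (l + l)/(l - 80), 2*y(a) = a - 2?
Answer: 1/6086 ≈ 0.00016431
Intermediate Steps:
y(a) = -1 + a/2 (y(a) = (a - 2)/2 = (-2 + a)/2 = -1 + a/2)
Y(l) = 2*l/(-80 + l) (Y(l) = (2*l)/(-80 + l) = 2*l/(-80 + l))
1/(Y(y(2)) + 6086) = 1/(2*(-1 + (½)*2)/(-80 + (-1 + (½)*2)) + 6086) = 1/(2*(-1 + 1)/(-80 + (-1 + 1)) + 6086) = 1/(2*0/(-80 + 0) + 6086) = 1/(2*0/(-80) + 6086) = 1/(2*0*(-1/80) + 6086) = 1/(0 + 6086) = 1/6086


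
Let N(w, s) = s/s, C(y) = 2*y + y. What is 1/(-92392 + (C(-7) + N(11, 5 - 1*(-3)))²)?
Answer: -1/91992 ≈ -1.0871e-5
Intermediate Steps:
C(y) = 3*y
N(w, s) = 1
1/(-92392 + (C(-7) + N(11, 5 - 1*(-3)))²) = 1/(-92392 + (3*(-7) + 1)²) = 1/(-92392 + (-21 + 1)²) = 1/(-92392 + (-20)²) = 1/(-92392 + 400) = 1/(-91992) = -1/91992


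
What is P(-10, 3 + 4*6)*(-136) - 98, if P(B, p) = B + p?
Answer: -2410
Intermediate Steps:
P(-10, 3 + 4*6)*(-136) - 98 = (-10 + (3 + 4*6))*(-136) - 98 = (-10 + (3 + 24))*(-136) - 98 = (-10 + 27)*(-136) - 98 = 17*(-136) - 98 = -2312 - 98 = -2410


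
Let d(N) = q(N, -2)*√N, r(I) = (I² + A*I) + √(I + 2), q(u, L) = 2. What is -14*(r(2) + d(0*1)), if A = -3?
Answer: 0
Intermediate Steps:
r(I) = I² + √(2 + I) - 3*I (r(I) = (I² - 3*I) + √(I + 2) = (I² - 3*I) + √(2 + I) = I² + √(2 + I) - 3*I)
d(N) = 2*√N
-14*(r(2) + d(0*1)) = -14*((2² + √(2 + 2) - 3*2) + 2*√(0*1)) = -14*((4 + √4 - 6) + 2*√0) = -14*((4 + 2 - 6) + 2*0) = -14*(0 + 0) = -14*0 = 0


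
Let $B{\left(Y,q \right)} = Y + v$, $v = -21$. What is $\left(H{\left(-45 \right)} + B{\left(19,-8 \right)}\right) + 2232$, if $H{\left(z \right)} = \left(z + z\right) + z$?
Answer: $2095$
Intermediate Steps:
$H{\left(z \right)} = 3 z$ ($H{\left(z \right)} = 2 z + z = 3 z$)
$B{\left(Y,q \right)} = -21 + Y$ ($B{\left(Y,q \right)} = Y - 21 = -21 + Y$)
$\left(H{\left(-45 \right)} + B{\left(19,-8 \right)}\right) + 2232 = \left(3 \left(-45\right) + \left(-21 + 19\right)\right) + 2232 = \left(-135 - 2\right) + 2232 = -137 + 2232 = 2095$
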